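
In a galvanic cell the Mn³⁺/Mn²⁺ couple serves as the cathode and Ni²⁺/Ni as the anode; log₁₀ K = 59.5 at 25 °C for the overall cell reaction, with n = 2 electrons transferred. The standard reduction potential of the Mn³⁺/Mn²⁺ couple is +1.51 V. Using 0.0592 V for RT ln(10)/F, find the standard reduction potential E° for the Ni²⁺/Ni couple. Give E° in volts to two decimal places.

-0.25 V

E°cell = (0.0592/n)·log K = (0.0592/2)(59.5) = +1.761 V.
Since Mn³⁺/Mn²⁺ is the cathode and Ni²⁺/Ni the anode, E°cell = E°(Mn³⁺/Mn²⁺) − E°(Ni²⁺/Ni).
So E°(Ni²⁺/Ni) = E°(Mn³⁺/Mn²⁺) − E°cell = (+1.51) − (+1.761) = -0.25 V.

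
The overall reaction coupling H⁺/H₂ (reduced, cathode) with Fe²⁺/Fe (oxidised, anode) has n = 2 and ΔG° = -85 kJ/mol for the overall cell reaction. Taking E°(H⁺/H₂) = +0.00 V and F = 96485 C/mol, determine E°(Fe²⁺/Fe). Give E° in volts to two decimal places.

-0.44 V

E°cell = −ΔG°/(nF) = −(-85×10³)/((2)(96485)) = +0.440 V.
Since H⁺/H₂ is the cathode and Fe²⁺/Fe the anode, E°cell = E°(H⁺/H₂) − E°(Fe²⁺/Fe).
So E°(Fe²⁺/Fe) = E°(H⁺/H₂) − E°cell = (+0.00) − (+0.440) = -0.44 V.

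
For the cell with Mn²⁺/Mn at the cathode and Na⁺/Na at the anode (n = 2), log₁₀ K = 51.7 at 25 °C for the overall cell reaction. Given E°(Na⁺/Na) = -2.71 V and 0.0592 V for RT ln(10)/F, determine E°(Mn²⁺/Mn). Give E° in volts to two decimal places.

E°cell = (0.0592/n)·log K = (0.0592/2)(51.7) = +1.530 V.
Since Mn²⁺/Mn is the cathode and Na⁺/Na the anode, E°cell = E°(Mn²⁺/Mn) − E°(Na⁺/Na).
So E°(Mn²⁺/Mn) = E°cell + E°(Na⁺/Na) = +1.530 + (-2.71) = -1.18 V.

-1.18 V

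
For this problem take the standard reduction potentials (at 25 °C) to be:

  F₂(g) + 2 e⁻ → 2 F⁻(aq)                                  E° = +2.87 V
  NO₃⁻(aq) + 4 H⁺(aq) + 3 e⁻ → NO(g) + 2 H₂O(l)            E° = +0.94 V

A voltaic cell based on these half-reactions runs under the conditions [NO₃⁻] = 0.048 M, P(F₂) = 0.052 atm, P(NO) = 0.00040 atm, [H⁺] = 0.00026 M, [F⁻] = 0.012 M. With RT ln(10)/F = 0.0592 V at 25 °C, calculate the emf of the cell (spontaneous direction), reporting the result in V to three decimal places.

F₂/F⁻ is the cathode (higher E°), NO₃⁻/NO the anode: E°cell = +2.87 − (+0.94) = +1.93 V, n = 6.
Overall: 3 F₂(g) + 2 NO(g) + 4 H₂O(l) → 6 F⁻(aq) + 2 NO₃⁻(aq) + 8 H⁺(aq)
Q = [F⁻]^6·[NO₃⁻]^2·[H⁺]^8 / (P(F₂)^3·P(NO)^2); log Q = -32.195.
E = E° − (0.0592/n) log Q = +1.93 − (0.0592/6)(-32.195) = +2.248 V.

+2.248 V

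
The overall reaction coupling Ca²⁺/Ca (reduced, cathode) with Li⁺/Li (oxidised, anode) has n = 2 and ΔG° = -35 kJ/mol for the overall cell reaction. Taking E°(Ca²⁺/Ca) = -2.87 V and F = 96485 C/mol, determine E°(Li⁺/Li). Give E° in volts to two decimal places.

E°cell = −ΔG°/(nF) = −(-35×10³)/((2)(96485)) = +0.181 V.
Since Ca²⁺/Ca is the cathode and Li⁺/Li the anode, E°cell = E°(Ca²⁺/Ca) − E°(Li⁺/Li).
So E°(Li⁺/Li) = E°(Ca²⁺/Ca) − E°cell = (-2.87) − (+0.181) = -3.05 V.

-3.05 V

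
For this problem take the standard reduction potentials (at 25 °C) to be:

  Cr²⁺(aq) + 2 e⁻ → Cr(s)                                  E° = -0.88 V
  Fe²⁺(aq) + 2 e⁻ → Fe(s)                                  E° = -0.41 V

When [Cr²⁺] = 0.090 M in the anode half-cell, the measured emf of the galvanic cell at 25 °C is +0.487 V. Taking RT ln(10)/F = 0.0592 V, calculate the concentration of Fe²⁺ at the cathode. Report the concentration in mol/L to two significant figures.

0.34 M

Fe²⁺/Fe is the cathode, Cr²⁺/Cr the anode: E°cell = +0.47 V, n = 2.
Overall reaction: Fe²⁺(aq) + Cr(s) → Fe(s) + Cr²⁺(aq); Q = [Cr²⁺]^1/[Fe²⁺]^1.
From E = E° − (0.0592/n) log Q: log Q = (E° − E)·n/0.0592 = (+0.47 − (+0.487))·2/0.0592 = -0.5743.
So 1·log[Fe²⁺] = 1·log(0.09) − log Q = -1.0458 − (-0.5743) = -0.4715; [Fe²⁺] = 10^(-0.4715) ≈ 0.34 M.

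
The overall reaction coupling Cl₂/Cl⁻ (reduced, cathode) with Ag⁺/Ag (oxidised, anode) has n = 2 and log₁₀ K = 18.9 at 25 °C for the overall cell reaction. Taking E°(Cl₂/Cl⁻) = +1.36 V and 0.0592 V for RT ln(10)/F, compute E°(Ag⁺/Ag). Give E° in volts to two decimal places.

+0.80 V

E°cell = (0.0592/n)·log K = (0.0592/2)(18.9) = +0.559 V.
Since Cl₂/Cl⁻ is the cathode and Ag⁺/Ag the anode, E°cell = E°(Cl₂/Cl⁻) − E°(Ag⁺/Ag).
So E°(Ag⁺/Ag) = E°(Cl₂/Cl⁻) − E°cell = (+1.36) − (+0.559) = +0.80 V.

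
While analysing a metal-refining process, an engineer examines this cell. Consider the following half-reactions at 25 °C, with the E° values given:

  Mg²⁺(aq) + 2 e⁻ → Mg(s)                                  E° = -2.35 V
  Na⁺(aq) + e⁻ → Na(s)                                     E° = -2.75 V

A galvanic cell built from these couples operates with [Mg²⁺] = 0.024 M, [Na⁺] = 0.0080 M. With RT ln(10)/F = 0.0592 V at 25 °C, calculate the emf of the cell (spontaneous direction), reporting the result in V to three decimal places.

Mg²⁺/Mg is the cathode (higher E°), Na⁺/Na the anode: E°cell = -2.35 − (-2.75) = +0.40 V, n = 2.
Overall: Mg²⁺(aq) + 2 Na(s) → Mg(s) + 2 Na⁺(aq)
Q = [Na⁺]^2 / ([Mg²⁺]); log Q = -2.574.
E = E° − (0.0592/n) log Q = +0.40 − (0.0592/2)(-2.574) = +0.476 V.

+0.476 V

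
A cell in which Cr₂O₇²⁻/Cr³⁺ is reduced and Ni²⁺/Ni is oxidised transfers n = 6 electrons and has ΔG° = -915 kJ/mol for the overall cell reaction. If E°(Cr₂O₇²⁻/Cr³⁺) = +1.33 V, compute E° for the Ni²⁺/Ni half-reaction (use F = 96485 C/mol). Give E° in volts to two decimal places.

-0.25 V

E°cell = −ΔG°/(nF) = −(-915×10³)/((6)(96485)) = +1.581 V.
Since Cr₂O₇²⁻/Cr³⁺ is the cathode and Ni²⁺/Ni the anode, E°cell = E°(Cr₂O₇²⁻/Cr³⁺) − E°(Ni²⁺/Ni).
So E°(Ni²⁺/Ni) = E°(Cr₂O₇²⁻/Cr³⁺) − E°cell = (+1.33) − (+1.581) = -0.25 V.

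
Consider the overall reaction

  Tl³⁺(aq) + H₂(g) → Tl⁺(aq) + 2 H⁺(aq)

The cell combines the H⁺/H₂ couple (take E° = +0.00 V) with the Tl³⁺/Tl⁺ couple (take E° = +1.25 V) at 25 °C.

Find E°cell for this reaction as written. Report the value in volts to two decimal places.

+1.25 V

The Tl³⁺/Tl⁺ couple has the higher reduction potential, so it is the cathode; H⁺/H₂ is oxidised at the anode.
E°cell = E°(cathode) − E°(anode) = (+1.25) − (+0.00) = +1.25 V.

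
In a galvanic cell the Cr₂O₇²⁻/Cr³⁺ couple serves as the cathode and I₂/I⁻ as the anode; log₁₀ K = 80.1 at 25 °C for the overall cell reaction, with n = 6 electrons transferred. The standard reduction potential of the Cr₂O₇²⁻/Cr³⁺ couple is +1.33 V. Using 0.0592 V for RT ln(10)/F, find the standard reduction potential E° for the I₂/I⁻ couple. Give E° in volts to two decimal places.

E°cell = (0.0592/n)·log K = (0.0592/6)(80.1) = +0.790 V.
Since Cr₂O₇²⁻/Cr³⁺ is the cathode and I₂/I⁻ the anode, E°cell = E°(Cr₂O₇²⁻/Cr³⁺) − E°(I₂/I⁻).
So E°(I₂/I⁻) = E°(Cr₂O₇²⁻/Cr³⁺) − E°cell = (+1.33) − (+0.790) = +0.54 V.

+0.54 V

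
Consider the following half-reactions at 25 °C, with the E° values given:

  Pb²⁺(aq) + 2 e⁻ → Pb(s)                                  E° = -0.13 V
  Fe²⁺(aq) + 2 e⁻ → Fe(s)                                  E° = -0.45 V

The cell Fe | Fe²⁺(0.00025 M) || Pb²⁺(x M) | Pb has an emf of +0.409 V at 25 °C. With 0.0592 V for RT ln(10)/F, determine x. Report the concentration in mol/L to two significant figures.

0.25 M

Pb²⁺/Pb is the cathode, Fe²⁺/Fe the anode: E°cell = +0.32 V, n = 2.
Overall reaction: Pb²⁺(aq) + Fe(s) → Pb(s) + Fe²⁺(aq); Q = [Fe²⁺]^1/[Pb²⁺]^1.
From E = E° − (0.0592/n) log Q: log Q = (E° − E)·n/0.0592 = (+0.32 − (+0.409))·2/0.0592 = -3.0068.
So 1·log[Pb²⁺] = 1·log(0.00025) − log Q = -3.6021 − (-3.0068) = -0.5953; [Pb²⁺] = 10^(-0.5953) ≈ 0.25 M.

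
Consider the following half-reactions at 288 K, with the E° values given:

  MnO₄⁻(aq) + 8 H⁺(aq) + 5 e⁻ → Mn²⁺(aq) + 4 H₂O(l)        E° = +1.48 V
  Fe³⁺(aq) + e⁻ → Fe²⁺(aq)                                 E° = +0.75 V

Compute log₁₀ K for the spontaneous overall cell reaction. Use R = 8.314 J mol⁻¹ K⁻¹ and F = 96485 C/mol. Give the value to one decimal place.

Cathode: MnO₄⁻/Mn²⁺; anode: Fe³⁺/Fe²⁺. E°cell = (+1.48) − (+0.75) = +0.73 V, with n = 5.
ΔG° = −nFE° = −RT ln K, so ln K = nFE°/(RT) = (5)(96485)(+0.73) / ((8.314)(288)) = 147.079.
log₁₀ K = 147.079 / ln 10 = 63.9.

63.9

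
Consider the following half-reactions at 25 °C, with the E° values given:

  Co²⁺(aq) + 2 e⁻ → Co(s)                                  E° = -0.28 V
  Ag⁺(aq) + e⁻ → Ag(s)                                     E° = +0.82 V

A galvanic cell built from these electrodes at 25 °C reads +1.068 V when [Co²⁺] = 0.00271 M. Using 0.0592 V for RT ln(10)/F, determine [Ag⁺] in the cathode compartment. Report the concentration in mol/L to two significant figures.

Ag⁺/Ag is the cathode, Co²⁺/Co the anode: E°cell = +1.10 V, n = 2.
Overall reaction: 2 Ag⁺(aq) + Co(s) → 2 Ag(s) + Co²⁺(aq); Q = [Co²⁺]^1/[Ag⁺]^2.
From E = E° − (0.0592/n) log Q: log Q = (E° − E)·n/0.0592 = (+1.10 − (+1.068))·2/0.0592 = 1.0811.
So 2·log[Ag⁺] = 1·log(0.00271) − log Q = -2.5670 − (1.0811) = -3.6481; log[Ag⁺] = -3.6481 / 2 = -1.8240; [Ag⁺] = 10^(-1.8240) ≈ 0.015 M.

0.015 M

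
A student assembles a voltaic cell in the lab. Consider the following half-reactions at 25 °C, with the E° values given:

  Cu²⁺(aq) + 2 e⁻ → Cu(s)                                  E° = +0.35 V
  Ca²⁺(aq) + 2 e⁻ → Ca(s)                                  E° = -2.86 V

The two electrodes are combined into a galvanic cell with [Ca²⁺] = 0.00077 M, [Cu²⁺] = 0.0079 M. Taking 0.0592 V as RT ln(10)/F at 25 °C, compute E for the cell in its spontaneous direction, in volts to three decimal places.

+3.240 V

Cu²⁺/Cu is the cathode (higher E°), Ca²⁺/Ca the anode: E°cell = +0.35 − (-2.86) = +3.21 V, n = 2.
Overall: Cu²⁺(aq) + Ca(s) → Cu(s) + Ca²⁺(aq)
Q = [Ca²⁺] / ([Cu²⁺]); log Q = -1.011.
E = E° − (0.0592/n) log Q = +3.21 − (0.0592/2)(-1.011) = +3.240 V.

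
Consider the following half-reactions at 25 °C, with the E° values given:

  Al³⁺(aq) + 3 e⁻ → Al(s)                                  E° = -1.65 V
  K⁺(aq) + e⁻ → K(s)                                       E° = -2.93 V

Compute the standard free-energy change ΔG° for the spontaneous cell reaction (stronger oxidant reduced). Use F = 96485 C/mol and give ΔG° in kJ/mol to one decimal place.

-370.5 kJ/mol

Al³⁺/Al (E° = -1.65 V) is the cathode; K⁺/K (E° = -2.93 V) is the anode, so E°cell = +1.28 V.
Balancing electrons gives n = 3 (lcm of 3 and 1).
ΔG° = −nFE° = −(3)(96485)(+1.28) = -370,502 J = -370.5 kJ/mol.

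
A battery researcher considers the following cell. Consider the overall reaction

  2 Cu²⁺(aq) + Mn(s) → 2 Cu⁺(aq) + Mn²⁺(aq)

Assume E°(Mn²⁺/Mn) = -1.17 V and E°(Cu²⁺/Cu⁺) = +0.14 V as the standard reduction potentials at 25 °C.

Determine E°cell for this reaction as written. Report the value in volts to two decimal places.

+1.31 V

The Cu²⁺/Cu⁺ couple has the higher reduction potential, so it is the cathode; Mn²⁺/Mn is oxidised at the anode.
E°cell = E°(cathode) − E°(anode) = (+0.14) − (-1.17) = +1.31 V.
Since E°cell > 0, the reaction is spontaneous under standard conditions.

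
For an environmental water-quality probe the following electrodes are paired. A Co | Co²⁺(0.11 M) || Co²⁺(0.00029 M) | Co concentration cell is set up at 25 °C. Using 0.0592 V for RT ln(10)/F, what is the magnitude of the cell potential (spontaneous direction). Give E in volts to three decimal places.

For a concentration cell E°cell = 0. The 0.11 M side is the cathode (reduction is favoured where [Co²⁺] is higher).
With n = 2, E = −(0.0592/2) log([Co²⁺]ₐₙ/[Co²⁺]꜀ₐₜ) = −(0.0592/2) log(0.00029/0.11) = −(0.0592/2)(-2.579) = +0.076 V.

+0.076 V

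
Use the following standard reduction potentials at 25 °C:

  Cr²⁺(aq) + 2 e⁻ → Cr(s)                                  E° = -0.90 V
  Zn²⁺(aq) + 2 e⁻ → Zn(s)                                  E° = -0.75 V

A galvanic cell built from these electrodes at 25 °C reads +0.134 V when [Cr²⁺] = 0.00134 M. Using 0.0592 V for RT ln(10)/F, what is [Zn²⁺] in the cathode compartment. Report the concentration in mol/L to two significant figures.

Zn²⁺/Zn is the cathode, Cr²⁺/Cr the anode: E°cell = +0.15 V, n = 2.
Overall reaction: Zn²⁺(aq) + Cr(s) → Zn(s) + Cr²⁺(aq); Q = [Cr²⁺]^1/[Zn²⁺]^1.
From E = E° − (0.0592/n) log Q: log Q = (E° − E)·n/0.0592 = (+0.15 − (+0.134))·2/0.0592 = 0.5405.
So 1·log[Zn²⁺] = 1·log(0.00134) − log Q = -2.8729 − (0.5405) = -3.4134; [Zn²⁺] = 10^(-3.4134) ≈ 0.00039 M.

0.00039 M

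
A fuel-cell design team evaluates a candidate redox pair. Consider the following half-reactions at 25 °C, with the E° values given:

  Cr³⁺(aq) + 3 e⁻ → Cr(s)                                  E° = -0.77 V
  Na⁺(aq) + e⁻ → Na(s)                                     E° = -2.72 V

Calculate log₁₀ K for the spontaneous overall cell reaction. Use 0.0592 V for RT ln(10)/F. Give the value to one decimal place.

Cathode: Cr³⁺/Cr; anode: Na⁺/Na. E°cell = +1.95 V, n = 3.
log K = nE°cell / 0.0592 = (3)(+1.95) / 0.0592 = 98.8.

98.8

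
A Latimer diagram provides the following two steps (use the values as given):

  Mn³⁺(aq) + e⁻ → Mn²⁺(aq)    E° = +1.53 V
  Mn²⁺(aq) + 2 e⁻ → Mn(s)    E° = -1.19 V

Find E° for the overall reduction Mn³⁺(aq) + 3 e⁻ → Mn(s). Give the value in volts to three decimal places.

Adding the free-energy changes (−nFE°) of the two steps gives −n₃FE°₃ = −n₁FE°₁ − n₂FE°₂.
E°₃ = (1×+1.53 + 2×-1.19) / 3 = (-0.850) / 3 = -0.283 V.

-0.283 V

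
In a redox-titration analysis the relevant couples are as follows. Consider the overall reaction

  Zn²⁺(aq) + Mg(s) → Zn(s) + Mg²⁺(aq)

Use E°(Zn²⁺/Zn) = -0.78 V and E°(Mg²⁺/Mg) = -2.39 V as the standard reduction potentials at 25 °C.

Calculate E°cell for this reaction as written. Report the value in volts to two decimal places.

The Zn²⁺/Zn couple has the higher reduction potential, so it is the cathode; Mg²⁺/Mg is oxidised at the anode.
E°cell = E°(cathode) − E°(anode) = (-0.78) − (-2.39) = +1.61 V.
Since E°cell > 0, the reaction is spontaneous under standard conditions.

+1.61 V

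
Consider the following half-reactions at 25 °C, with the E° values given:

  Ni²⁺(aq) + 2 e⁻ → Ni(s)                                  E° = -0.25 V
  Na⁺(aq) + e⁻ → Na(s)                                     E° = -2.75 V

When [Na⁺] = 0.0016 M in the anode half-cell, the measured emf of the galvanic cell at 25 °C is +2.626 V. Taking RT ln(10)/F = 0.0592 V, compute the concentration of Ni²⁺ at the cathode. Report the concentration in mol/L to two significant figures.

Ni²⁺/Ni is the cathode, Na⁺/Na the anode: E°cell = +2.50 V, n = 2.
Overall reaction: Ni²⁺(aq) + 2 Na(s) → Ni(s) + 2 Na⁺(aq); Q = [Na⁺]^2/[Ni²⁺]^1.
From E = E° − (0.0592/n) log Q: log Q = (E° − E)·n/0.0592 = (+2.50 − (+2.626))·2/0.0592 = -4.2568.
So 1·log[Ni²⁺] = 2·log(0.0016) − log Q = -5.5918 − (-4.2568) = -1.3350; [Ni²⁺] = 10^(-1.3350) ≈ 0.046 M.

0.046 M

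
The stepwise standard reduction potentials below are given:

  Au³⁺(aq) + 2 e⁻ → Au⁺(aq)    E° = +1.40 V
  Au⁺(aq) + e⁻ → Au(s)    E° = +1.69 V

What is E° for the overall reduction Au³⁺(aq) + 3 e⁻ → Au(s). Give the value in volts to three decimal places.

+1.497 V

Since ΔG° = −nFE° is additive over sequential reductions, n₃E°₃ = n₁E°₁ + n₂E°₂.
E°₃ = (2×+1.40 + 1×+1.69) / 3 = (+4.490) / 3 = +1.497 V.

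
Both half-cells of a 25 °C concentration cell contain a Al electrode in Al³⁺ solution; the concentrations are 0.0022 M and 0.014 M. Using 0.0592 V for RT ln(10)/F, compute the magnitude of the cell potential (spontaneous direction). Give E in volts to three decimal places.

+0.016 V

For a concentration cell E°cell = 0. The 0.014 M side is the cathode (reduction is favoured where [Al³⁺] is higher).
With n = 3, E = −(0.0592/3) log([Al³⁺]ₐₙ/[Al³⁺]꜀ₐₜ) = −(0.0592/3) log(0.0022/0.014) = −(0.0592/3)(-0.804) = +0.016 V.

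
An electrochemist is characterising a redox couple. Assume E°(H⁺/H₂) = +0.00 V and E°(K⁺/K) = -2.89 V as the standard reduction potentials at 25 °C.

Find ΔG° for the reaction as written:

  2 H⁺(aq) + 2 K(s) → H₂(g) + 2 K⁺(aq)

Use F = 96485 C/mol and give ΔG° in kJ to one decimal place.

As written, H⁺/H₂ is reduced (cathode) and K⁺/K is oxidised (anode), so E°cell = (+0.00) − (-2.89) = +2.89 V.
Balancing electrons gives n = 2.
ΔG° = −nFE° = −(2)(96485)(+2.89) = -557,683 J = -557.7 kJ.

-557.7 kJ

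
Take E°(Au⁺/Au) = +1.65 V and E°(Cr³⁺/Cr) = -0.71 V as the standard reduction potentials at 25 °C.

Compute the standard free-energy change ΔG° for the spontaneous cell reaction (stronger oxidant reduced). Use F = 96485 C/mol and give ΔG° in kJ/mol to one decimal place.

Au⁺/Au (E° = +1.65 V) is the cathode; Cr³⁺/Cr (E° = -0.71 V) is the anode, so E°cell = +2.36 V.
Balancing electrons gives n = 3 (lcm of 1 and 3).
ΔG° = −nFE° = −(3)(96485)(+2.36) = -683,114 J = -683.1 kJ/mol.

-683.1 kJ/mol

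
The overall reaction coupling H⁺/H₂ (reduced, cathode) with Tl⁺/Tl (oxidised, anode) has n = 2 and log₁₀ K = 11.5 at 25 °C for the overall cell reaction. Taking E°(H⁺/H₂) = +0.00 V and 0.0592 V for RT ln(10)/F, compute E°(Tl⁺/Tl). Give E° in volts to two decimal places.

E°cell = (0.0592/n)·log K = (0.0592/2)(11.5) = +0.340 V.
Since H⁺/H₂ is the cathode and Tl⁺/Tl the anode, E°cell = E°(H⁺/H₂) − E°(Tl⁺/Tl).
So E°(Tl⁺/Tl) = E°(H⁺/H₂) − E°cell = (+0.00) − (+0.340) = -0.34 V.

-0.34 V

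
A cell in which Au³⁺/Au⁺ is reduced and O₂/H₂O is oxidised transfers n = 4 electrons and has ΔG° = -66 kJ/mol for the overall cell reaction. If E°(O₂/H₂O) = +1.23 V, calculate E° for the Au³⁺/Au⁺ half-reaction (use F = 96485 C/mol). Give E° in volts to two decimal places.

+1.40 V

E°cell = −ΔG°/(nF) = −(-66×10³)/((4)(96485)) = +0.171 V.
Since Au³⁺/Au⁺ is the cathode and O₂/H₂O the anode, E°cell = E°(Au³⁺/Au⁺) − E°(O₂/H₂O).
So E°(Au³⁺/Au⁺) = E°cell + E°(O₂/H₂O) = +0.171 + (+1.23) = +1.40 V.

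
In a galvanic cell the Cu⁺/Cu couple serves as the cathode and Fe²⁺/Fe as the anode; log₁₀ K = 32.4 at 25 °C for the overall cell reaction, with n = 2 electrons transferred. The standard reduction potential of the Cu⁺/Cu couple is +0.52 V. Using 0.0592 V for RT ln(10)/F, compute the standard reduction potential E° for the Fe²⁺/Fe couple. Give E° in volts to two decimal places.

E°cell = (0.0592/n)·log K = (0.0592/2)(32.4) = +0.959 V.
Since Cu⁺/Cu is the cathode and Fe²⁺/Fe the anode, E°cell = E°(Cu⁺/Cu) − E°(Fe²⁺/Fe).
So E°(Fe²⁺/Fe) = E°(Cu⁺/Cu) − E°cell = (+0.52) − (+0.959) = -0.44 V.

-0.44 V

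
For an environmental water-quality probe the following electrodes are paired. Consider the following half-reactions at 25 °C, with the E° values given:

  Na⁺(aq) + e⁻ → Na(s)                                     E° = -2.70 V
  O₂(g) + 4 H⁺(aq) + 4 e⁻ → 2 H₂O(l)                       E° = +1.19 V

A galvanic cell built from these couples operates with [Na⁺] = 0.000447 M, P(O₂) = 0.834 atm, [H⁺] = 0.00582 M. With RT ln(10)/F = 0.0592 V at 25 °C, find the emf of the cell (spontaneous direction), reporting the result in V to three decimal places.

O₂/H₂O is the cathode (higher E°), Na⁺/Na the anode: E°cell = +1.19 − (-2.70) = +3.89 V, n = 4.
Overall: O₂(g) + 4 H⁺(aq) + 4 Na(s) → 2 H₂O(l) + 4 Na⁺(aq)
Q = [Na⁺]^4 / (P(O₂)·[H⁺]^4); log Q = -4.380.
E = E° − (0.0592/n) log Q = +3.89 − (0.0592/4)(-4.380) = +3.955 V.

+3.955 V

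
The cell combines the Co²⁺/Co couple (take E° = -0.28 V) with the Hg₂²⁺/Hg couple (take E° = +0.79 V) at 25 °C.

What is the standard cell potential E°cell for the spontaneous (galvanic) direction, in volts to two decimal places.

+1.07 V

The Hg₂²⁺/Hg couple has the higher reduction potential, so it is the cathode; Co²⁺/Co is oxidised at the anode.
E°cell = E°(cathode) − E°(anode) = (+0.79) − (-0.28) = +1.07 V.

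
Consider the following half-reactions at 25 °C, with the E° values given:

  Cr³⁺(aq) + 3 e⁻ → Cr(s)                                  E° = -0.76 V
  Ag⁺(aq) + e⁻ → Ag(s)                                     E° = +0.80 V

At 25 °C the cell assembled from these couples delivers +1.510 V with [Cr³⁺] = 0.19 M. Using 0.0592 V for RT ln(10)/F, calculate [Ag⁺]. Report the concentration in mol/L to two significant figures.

0.082 M

Ag⁺/Ag is the cathode, Cr³⁺/Cr the anode: E°cell = +1.56 V, n = 3.
Overall reaction: 3 Ag⁺(aq) + Cr(s) → 3 Ag(s) + Cr³⁺(aq); Q = [Cr³⁺]^1/[Ag⁺]^3.
From E = E° − (0.0592/n) log Q: log Q = (E° − E)·n/0.0592 = (+1.56 − (+1.510))·3/0.0592 = 2.5338.
So 3·log[Ag⁺] = 1·log(0.19) − log Q = -0.7212 − (2.5338) = -3.2550; log[Ag⁺] = -3.2550 / 3 = -1.0850; [Ag⁺] = 10^(-1.0850) ≈ 0.082 M.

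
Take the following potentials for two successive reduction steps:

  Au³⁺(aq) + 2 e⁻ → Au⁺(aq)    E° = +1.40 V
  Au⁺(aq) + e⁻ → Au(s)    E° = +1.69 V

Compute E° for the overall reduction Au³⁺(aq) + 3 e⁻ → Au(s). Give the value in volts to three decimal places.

+1.497 V

Adding the free-energy changes (−nFE°) of the two steps gives −n₃FE°₃ = −n₁FE°₁ − n₂FE°₂.
E°₃ = (2×+1.40 + 1×+1.69) / 3 = (+4.490) / 3 = +1.497 V.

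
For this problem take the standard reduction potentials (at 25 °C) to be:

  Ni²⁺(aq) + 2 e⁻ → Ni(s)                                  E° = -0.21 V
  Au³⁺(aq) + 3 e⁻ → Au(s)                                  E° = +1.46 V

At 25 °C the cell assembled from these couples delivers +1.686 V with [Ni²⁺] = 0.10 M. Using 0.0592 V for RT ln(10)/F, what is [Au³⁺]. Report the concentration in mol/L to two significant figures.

0.20 M

Au³⁺/Au is the cathode, Ni²⁺/Ni the anode: E°cell = +1.67 V, n = 6.
Overall reaction: 2 Au³⁺(aq) + 3 Ni(s) → 2 Au(s) + 3 Ni²⁺(aq); Q = [Ni²⁺]^3/[Au³⁺]^2.
From E = E° − (0.0592/n) log Q: log Q = (E° − E)·n/0.0592 = (+1.67 − (+1.686))·6/0.0592 = -1.6216.
So 2·log[Au³⁺] = 3·log(0.1) − log Q = -3.0000 − (-1.6216) = -1.3784; log[Au³⁺] = -1.3784 / 2 = -0.6892; [Au³⁺] = 10^(-0.6892) ≈ 0.20 M.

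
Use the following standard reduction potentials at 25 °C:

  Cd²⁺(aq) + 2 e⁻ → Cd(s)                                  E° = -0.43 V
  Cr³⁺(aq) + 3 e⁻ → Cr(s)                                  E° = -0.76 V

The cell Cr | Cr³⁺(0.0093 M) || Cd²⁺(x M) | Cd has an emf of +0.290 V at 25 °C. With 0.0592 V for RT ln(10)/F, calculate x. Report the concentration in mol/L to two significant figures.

Cd²⁺/Cd is the cathode, Cr³⁺/Cr the anode: E°cell = +0.33 V, n = 6.
Overall reaction: 3 Cd²⁺(aq) + 2 Cr(s) → 3 Cd(s) + 2 Cr³⁺(aq); Q = [Cr³⁺]^2/[Cd²⁺]^3.
From E = E° − (0.0592/n) log Q: log Q = (E° − E)·n/0.0592 = (+0.33 − (+0.290))·6/0.0592 = 4.0541.
So 3·log[Cd²⁺] = 2·log(0.0093) − log Q = -4.0630 − (4.0541) = -8.1171; log[Cd²⁺] = -8.1171 / 3 = -2.7057; [Cd²⁺] = 10^(-2.7057) ≈ 0.0020 M.

0.0020 M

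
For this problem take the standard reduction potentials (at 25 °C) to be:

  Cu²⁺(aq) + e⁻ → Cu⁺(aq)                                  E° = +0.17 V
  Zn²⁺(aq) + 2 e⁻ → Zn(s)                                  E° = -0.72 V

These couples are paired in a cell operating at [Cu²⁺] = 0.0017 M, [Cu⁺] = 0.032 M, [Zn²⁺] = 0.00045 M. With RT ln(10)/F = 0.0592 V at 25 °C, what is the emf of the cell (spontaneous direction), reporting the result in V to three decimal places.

+0.914 V

Cu²⁺/Cu⁺ is the cathode (higher E°), Zn²⁺/Zn the anode: E°cell = +0.17 − (-0.72) = +0.89 V, n = 2.
Overall: 2 Cu²⁺(aq) + Zn(s) → 2 Cu⁺(aq) + Zn²⁺(aq)
Q = [Cu⁺]^2·[Zn²⁺] / ([Cu²⁺]^2); log Q = -0.797.
E = E° − (0.0592/n) log Q = +0.89 − (0.0592/2)(-0.797) = +0.914 V.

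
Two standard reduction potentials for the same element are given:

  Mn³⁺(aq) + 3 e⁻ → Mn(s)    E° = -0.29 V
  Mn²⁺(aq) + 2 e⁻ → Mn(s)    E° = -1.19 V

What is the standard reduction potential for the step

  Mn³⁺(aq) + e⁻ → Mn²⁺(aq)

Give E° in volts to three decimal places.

+1.510 V

Sequential free energies add, so n₃E°₃ = n₁E°₁ + n₂E°₂.
With n₃ = 3, and the known step contributing 2×(-1.19) V, the unknown satisfies 1·E° = 3×(-0.29) − 2×(-1.19) = +1.510.
E° = +1.510 / 1 = +1.510 V.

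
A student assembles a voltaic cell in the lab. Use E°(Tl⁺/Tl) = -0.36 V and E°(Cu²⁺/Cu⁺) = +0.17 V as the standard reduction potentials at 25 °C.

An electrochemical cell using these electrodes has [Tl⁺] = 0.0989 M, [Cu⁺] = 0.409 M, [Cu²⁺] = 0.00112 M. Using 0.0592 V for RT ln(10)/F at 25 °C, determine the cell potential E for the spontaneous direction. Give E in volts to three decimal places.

Cu²⁺/Cu⁺ is the cathode (higher E°), Tl⁺/Tl the anode: E°cell = +0.17 − (-0.36) = +0.53 V, n = 1.
Overall: Cu²⁺(aq) + Tl(s) → Cu⁺(aq) + Tl⁺(aq)
Q = [Cu⁺]·[Tl⁺] / ([Cu²⁺]); log Q = 1.558.
E = E° − (0.0592/n) log Q = +0.53 − (0.0592/1)(1.558) = +0.438 V.

+0.438 V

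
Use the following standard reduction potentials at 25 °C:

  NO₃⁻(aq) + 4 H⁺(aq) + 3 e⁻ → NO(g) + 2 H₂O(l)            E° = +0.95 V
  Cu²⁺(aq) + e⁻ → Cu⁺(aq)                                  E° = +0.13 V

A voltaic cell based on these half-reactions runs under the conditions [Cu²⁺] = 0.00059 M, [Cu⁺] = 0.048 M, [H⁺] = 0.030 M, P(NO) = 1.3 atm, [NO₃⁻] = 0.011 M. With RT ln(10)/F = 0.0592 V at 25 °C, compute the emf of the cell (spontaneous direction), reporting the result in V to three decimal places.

NO₃⁻/NO is the cathode (higher E°), Cu²⁺/Cu⁺ the anode: E°cell = +0.95 − (+0.13) = +0.82 V, n = 3.
Overall: NO₃⁻(aq) + 4 H⁺(aq) + 3 Cu⁺(aq) → NO(g) + 2 H₂O(l) + 3 Cu²⁺(aq)
Q = P(NO)·[Cu²⁺]^3 / ([NO₃⁻]·[H⁺]^4·[Cu⁺]^3); log Q = 2.433.
E = E° − (0.0592/n) log Q = +0.82 − (0.0592/3)(2.433) = +0.772 V.

+0.772 V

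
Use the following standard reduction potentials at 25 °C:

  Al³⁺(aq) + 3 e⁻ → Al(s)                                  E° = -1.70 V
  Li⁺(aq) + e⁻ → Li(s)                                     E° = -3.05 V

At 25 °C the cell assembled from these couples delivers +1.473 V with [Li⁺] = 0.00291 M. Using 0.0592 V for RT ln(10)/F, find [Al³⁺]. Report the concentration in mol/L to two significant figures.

0.042 M

Al³⁺/Al is the cathode, Li⁺/Li the anode: E°cell = +1.35 V, n = 3.
Overall reaction: Al³⁺(aq) + 3 Li(s) → Al(s) + 3 Li⁺(aq); Q = [Li⁺]^3/[Al³⁺]^1.
From E = E° − (0.0592/n) log Q: log Q = (E° − E)·n/0.0592 = (+1.35 − (+1.473))·3/0.0592 = -6.2331.
So 1·log[Al³⁺] = 3·log(0.00291) − log Q = -7.6083 − (-6.2331) = -1.3752; [Al³⁺] = 10^(-1.3752) ≈ 0.042 M.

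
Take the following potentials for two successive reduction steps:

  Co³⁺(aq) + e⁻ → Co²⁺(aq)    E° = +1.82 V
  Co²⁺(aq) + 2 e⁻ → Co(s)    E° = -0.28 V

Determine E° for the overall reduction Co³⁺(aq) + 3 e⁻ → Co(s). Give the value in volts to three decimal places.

+0.420 V

Adding the free-energy changes (−nFE°) of the two steps gives −n₃FE°₃ = −n₁FE°₁ − n₂FE°₂.
E°₃ = (1×+1.82 + 2×-0.28) / 3 = (+1.260) / 3 = +0.420 V.
E° values themselves are not directly additive — weighting by electron count is essential.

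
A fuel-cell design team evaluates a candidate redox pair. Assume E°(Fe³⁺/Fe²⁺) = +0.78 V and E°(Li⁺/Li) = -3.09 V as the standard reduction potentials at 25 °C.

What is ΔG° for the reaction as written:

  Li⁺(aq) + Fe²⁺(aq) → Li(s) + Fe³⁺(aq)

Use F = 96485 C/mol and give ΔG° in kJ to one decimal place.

As written, Li⁺/Li is reduced (cathode) and Fe³⁺/Fe²⁺ is oxidised (anode), so E°cell = (-3.09) − (+0.78) = -3.87 V.
Balancing electrons gives n = 1.
ΔG° = −nFE° = −(1)(96485)(-3.87) = 373,397 J = +373.4 kJ.

+373.4 kJ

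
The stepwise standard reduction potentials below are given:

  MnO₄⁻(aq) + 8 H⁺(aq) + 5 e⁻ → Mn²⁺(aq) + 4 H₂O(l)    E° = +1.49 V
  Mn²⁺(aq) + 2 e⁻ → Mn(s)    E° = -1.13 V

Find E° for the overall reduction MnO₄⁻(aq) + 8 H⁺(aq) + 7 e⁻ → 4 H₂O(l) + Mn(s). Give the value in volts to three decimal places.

Adding the free-energy changes (−nFE°) of the two steps gives −n₃FE°₃ = −n₁FE°₁ − n₂FE°₂.
E°₃ = (5×+1.49 + 2×-1.13) / 7 = (+5.190) / 7 = +0.741 V.
Simply averaging or adding the two E° values would be wrong; the electron-weighted sum is required.

+0.741 V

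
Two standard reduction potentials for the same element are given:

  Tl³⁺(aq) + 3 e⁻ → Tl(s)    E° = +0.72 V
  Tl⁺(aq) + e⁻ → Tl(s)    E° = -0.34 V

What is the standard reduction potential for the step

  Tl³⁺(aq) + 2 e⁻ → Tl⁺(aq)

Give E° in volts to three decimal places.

+1.250 V

Sequential free energies add, so n₃E°₃ = n₁E°₁ + n₂E°₂.
With n₃ = 3, and the known step contributing 1×(-0.34) V, the unknown satisfies 2·E° = 3×(+0.72) − 1×(-0.34) = +2.500.
E° = +2.500 / 2 = +1.250 V.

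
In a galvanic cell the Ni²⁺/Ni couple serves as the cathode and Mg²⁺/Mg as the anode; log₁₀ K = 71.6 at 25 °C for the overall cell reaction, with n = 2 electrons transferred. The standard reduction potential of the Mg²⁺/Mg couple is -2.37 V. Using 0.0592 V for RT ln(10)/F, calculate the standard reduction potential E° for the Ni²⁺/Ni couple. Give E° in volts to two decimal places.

E°cell = (0.0592/n)·log K = (0.0592/2)(71.6) = +2.119 V.
Since Ni²⁺/Ni is the cathode and Mg²⁺/Mg the anode, E°cell = E°(Ni²⁺/Ni) − E°(Mg²⁺/Mg).
So E°(Ni²⁺/Ni) = E°cell + E°(Mg²⁺/Mg) = +2.119 + (-2.37) = -0.25 V.

-0.25 V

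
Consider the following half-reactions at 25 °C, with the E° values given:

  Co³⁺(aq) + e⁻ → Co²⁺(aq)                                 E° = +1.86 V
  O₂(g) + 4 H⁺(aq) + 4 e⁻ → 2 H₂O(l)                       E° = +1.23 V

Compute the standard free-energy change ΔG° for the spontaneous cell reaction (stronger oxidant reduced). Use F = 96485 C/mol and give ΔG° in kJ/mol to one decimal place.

Co³⁺/Co²⁺ (E° = +1.86 V) is the cathode; O₂/H₂O (E° = +1.23 V) is the anode, so E°cell = +0.63 V.
Balancing electrons gives n = 4 (lcm of 1 and 4).
ΔG° = −nFE° = −(4)(96485)(+0.63) = -243,142 J = -243.1 kJ/mol.

-243.1 kJ/mol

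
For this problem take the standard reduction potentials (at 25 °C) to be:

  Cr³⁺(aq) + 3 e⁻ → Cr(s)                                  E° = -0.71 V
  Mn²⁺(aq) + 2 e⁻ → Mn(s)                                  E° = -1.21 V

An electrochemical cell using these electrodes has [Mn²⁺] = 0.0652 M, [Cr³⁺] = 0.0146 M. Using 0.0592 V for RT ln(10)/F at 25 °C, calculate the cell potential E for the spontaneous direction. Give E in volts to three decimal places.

Cr³⁺/Cr is the cathode (higher E°), Mn²⁺/Mn the anode: E°cell = -0.71 − (-1.21) = +0.50 V, n = 6.
Overall: 2 Cr³⁺(aq) + 3 Mn(s) → 2 Cr(s) + 3 Mn²⁺(aq)
Q = [Mn²⁺]^3 / ([Cr³⁺]^2); log Q = 0.114.
E = E° − (0.0592/n) log Q = +0.50 − (0.0592/6)(0.114) = +0.499 V.

+0.499 V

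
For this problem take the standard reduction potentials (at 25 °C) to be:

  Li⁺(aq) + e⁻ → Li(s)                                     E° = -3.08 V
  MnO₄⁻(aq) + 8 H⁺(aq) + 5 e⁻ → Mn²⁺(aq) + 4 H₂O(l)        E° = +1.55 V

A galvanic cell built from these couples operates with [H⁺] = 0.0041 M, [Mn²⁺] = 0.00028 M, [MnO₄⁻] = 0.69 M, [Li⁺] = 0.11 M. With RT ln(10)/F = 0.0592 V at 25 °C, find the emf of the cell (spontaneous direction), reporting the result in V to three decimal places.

MnO₄⁻/Mn²⁺ is the cathode (higher E°), Li⁺/Li the anode: E°cell = +1.55 − (-3.08) = +4.63 V, n = 5.
Overall: MnO₄⁻(aq) + 8 H⁺(aq) + 5 Li(s) → Mn²⁺(aq) + 4 H₂O(l) + 5 Li⁺(aq)
Q = [Mn²⁺]·[Li⁺]^5 / ([MnO₄⁻]·[H⁺]^8); log Q = 10.913.
E = E° − (0.0592/n) log Q = +4.63 − (0.0592/5)(10.913) = +4.501 V.

+4.501 V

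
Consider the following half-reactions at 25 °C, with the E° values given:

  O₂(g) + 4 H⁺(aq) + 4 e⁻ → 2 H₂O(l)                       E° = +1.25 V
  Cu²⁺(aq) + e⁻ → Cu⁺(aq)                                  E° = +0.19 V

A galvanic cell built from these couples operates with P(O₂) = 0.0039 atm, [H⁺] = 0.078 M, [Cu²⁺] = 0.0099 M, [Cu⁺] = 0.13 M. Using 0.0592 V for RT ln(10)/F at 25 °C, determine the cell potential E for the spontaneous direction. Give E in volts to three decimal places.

O₂/H₂O is the cathode (higher E°), Cu²⁺/Cu⁺ the anode: E°cell = +1.25 − (+0.19) = +1.06 V, n = 4.
Overall: O₂(g) + 4 H⁺(aq) + 4 Cu⁺(aq) → 2 H₂O(l) + 4 Cu²⁺(aq)
Q = [Cu²⁺]^4 / (P(O₂)·[H⁺]^4·[Cu⁺]^4); log Q = 2.367.
E = E° − (0.0592/n) log Q = +1.06 − (0.0592/4)(2.367) = +1.025 V.

+1.025 V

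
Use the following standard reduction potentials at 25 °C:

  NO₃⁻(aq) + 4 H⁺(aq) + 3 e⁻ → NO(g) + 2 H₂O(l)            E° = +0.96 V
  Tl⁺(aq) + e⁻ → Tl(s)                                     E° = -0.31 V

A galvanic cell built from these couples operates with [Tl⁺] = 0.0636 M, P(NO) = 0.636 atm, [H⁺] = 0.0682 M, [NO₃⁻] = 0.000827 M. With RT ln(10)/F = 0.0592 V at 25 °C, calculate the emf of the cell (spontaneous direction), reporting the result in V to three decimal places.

+1.192 V

NO₃⁻/NO is the cathode (higher E°), Tl⁺/Tl the anode: E°cell = +0.96 − (-0.31) = +1.27 V, n = 3.
Overall: NO₃⁻(aq) + 4 H⁺(aq) + 3 Tl(s) → NO(g) + 2 H₂O(l) + 3 Tl⁺(aq)
Q = P(NO)·[Tl⁺]^3 / ([NO₃⁻]·[H⁺]^4); log Q = 3.961.
E = E° − (0.0592/n) log Q = +1.27 − (0.0592/3)(3.961) = +1.192 V.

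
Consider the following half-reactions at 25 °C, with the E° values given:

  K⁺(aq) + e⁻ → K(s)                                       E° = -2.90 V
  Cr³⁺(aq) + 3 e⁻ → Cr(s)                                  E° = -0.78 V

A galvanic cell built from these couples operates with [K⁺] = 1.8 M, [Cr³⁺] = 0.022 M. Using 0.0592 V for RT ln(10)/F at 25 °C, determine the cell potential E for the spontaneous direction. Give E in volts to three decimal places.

Cr³⁺/Cr is the cathode (higher E°), K⁺/K the anode: E°cell = -0.78 − (-2.90) = +2.12 V, n = 3.
Overall: Cr³⁺(aq) + 3 K(s) → Cr(s) + 3 K⁺(aq)
Q = [K⁺]^3 / ([Cr³⁺]); log Q = 2.423.
E = E° − (0.0592/n) log Q = +2.12 − (0.0592/3)(2.423) = +2.072 V.

+2.072 V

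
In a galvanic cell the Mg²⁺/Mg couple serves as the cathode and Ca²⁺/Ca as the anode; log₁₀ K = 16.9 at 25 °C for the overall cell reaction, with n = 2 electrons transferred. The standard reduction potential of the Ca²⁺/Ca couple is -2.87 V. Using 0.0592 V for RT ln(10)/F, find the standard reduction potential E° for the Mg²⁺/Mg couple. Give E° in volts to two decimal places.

E°cell = (0.0592/n)·log K = (0.0592/2)(16.9) = +0.500 V.
Since Mg²⁺/Mg is the cathode and Ca²⁺/Ca the anode, E°cell = E°(Mg²⁺/Mg) − E°(Ca²⁺/Ca).
So E°(Mg²⁺/Mg) = E°cell + E°(Ca²⁺/Ca) = +0.500 + (-2.87) = -2.37 V.

-2.37 V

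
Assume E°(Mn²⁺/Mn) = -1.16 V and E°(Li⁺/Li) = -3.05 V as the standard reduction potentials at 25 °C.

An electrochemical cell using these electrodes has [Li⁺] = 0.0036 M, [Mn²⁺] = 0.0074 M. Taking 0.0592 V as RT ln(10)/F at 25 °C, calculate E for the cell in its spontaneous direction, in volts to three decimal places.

+1.972 V

Mn²⁺/Mn is the cathode (higher E°), Li⁺/Li the anode: E°cell = -1.16 − (-3.05) = +1.89 V, n = 2.
Overall: Mn²⁺(aq) + 2 Li(s) → Mn(s) + 2 Li⁺(aq)
Q = [Li⁺]^2 / ([Mn²⁺]); log Q = -2.757.
E = E° − (0.0592/n) log Q = +1.89 − (0.0592/2)(-2.757) = +1.972 V.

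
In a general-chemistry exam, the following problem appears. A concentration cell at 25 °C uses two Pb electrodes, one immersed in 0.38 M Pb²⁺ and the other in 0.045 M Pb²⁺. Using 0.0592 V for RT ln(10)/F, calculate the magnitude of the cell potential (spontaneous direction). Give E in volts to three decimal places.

+0.027 V

For a concentration cell E°cell = 0. The 0.38 M side is the cathode (reduction is favoured where [Pb²⁺] is higher).
With n = 2, E = −(0.0592/2) log([Pb²⁺]ₐₙ/[Pb²⁺]꜀ₐₜ) = −(0.0592/2) log(0.045/0.38) = −(0.0592/2)(-0.927) = +0.027 V.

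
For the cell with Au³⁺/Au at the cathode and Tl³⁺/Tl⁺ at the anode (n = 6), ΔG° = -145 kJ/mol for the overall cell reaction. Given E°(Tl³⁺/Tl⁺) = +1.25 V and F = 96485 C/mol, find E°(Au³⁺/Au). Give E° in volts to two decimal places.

+1.50 V

E°cell = −ΔG°/(nF) = −(-145×10³)/((6)(96485)) = +0.250 V.
Since Au³⁺/Au is the cathode and Tl³⁺/Tl⁺ the anode, E°cell = E°(Au³⁺/Au) − E°(Tl³⁺/Tl⁺).
So E°(Au³⁺/Au) = E°cell + E°(Tl³⁺/Tl⁺) = +0.250 + (+1.25) = +1.50 V.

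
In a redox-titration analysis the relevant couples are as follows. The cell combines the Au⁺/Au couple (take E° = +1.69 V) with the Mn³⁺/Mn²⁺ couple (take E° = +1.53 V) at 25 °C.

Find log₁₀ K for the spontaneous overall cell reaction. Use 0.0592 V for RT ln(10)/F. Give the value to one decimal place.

2.7

Cathode: Au⁺/Au; anode: Mn³⁺/Mn²⁺. E°cell = +0.16 V, n = 1.
log K = nE°cell / 0.0592 = (1)(+0.16) / 0.0592 = 2.7.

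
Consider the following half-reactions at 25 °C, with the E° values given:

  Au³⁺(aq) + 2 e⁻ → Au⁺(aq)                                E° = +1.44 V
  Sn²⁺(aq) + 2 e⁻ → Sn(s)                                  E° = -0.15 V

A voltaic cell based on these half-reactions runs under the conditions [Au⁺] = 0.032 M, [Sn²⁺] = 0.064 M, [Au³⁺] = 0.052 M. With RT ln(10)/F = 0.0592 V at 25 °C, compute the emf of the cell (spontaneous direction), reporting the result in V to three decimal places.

Au³⁺/Au⁺ is the cathode (higher E°), Sn²⁺/Sn the anode: E°cell = +1.44 − (-0.15) = +1.59 V, n = 2.
Overall: Au³⁺(aq) + Sn(s) → Au⁺(aq) + Sn²⁺(aq)
Q = [Au⁺]·[Sn²⁺] / ([Au³⁺]); log Q = -1.405.
E = E° − (0.0592/n) log Q = +1.59 − (0.0592/2)(-1.405) = +1.632 V.

+1.632 V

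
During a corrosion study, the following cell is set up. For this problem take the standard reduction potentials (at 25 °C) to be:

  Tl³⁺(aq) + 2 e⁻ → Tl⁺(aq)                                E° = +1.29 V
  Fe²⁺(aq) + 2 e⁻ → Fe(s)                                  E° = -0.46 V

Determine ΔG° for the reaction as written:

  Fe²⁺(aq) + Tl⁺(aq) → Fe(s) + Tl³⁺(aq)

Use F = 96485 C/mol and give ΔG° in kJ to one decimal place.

As written, Fe²⁺/Fe is reduced (cathode) and Tl³⁺/Tl⁺ is oxidised (anode), so E°cell = (-0.46) − (+1.29) = -1.75 V.
Balancing electrons gives n = 2.
ΔG° = −nFE° = −(2)(96485)(-1.75) = 337,698 J = +337.7 kJ.

+337.7 kJ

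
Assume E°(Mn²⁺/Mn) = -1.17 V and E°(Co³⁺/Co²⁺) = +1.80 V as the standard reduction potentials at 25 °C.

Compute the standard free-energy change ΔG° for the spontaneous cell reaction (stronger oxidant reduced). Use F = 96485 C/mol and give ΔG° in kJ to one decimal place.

Co³⁺/Co²⁺ (E° = +1.80 V) is the cathode; Mn²⁺/Mn (E° = -1.17 V) is the anode, so E°cell = +2.97 V.
Balancing electrons gives n = 2 (lcm of 1 and 2).
ΔG° = −nFE° = −(2)(96485)(+2.97) = -573,121 J = -573.1 kJ.

-573.1 kJ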